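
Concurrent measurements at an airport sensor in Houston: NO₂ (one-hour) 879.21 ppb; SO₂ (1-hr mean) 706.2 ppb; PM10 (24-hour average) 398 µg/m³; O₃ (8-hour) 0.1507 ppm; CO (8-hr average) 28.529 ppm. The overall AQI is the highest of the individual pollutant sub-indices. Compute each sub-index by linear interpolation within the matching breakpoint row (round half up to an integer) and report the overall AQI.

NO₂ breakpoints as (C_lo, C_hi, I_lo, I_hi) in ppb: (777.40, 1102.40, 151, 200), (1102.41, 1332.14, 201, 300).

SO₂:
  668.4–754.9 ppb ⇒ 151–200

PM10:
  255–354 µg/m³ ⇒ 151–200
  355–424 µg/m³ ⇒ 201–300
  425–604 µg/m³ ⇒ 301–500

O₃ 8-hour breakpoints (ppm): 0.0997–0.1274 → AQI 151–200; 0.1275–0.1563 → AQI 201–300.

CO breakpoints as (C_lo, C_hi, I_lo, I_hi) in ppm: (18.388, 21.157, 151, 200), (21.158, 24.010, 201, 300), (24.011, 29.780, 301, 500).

NO₂: 879.21 ∈ [777.40, 1102.40] ↔ index [151, 200].
151 + (879.21−777.40)·(200−151)/(1102.40−777.40) = 151 + 101.81·49/325.00 ≈ 166.35, so AQI = 166.
SO₂ 706.2: bracket 668.4–754.9 → index 151–200; slope 49/86.5, offset 37.8.
AQI = 151 + 49/86.5·37.8 ≈ 172.41 ⇒ 172.
PM10: 398 ∈ [355, 424] ↔ index [201, 300].
201 + (398−355)·(300−201)/(424−355) = 201 + 43·99/69 ≈ 262.70, so AQI = 263.
O₃: row 0.1275–0.1563 (AQI 201–300). (300−201)·(0.1507−0.1275)/(0.1563−0.1275) + 201 = 99·0.0232/0.0288 + 201 ≈ 280.75 → 281.
CO: 28.529 ∈ [24.011, 29.780] ↔ index [301, 500].
301 + (28.529−24.011)·(500−301)/(29.780−24.011) = 301 + 4.518·199/5.769 ≈ 456.85, so AQI = 457.
Sub-indices: NO₂→166, SO₂→172, PM10→263, O₃→281, CO→457. Overall AQI = max = 457; dominant pollutant is CO.
AQI 457: Hazardous.

457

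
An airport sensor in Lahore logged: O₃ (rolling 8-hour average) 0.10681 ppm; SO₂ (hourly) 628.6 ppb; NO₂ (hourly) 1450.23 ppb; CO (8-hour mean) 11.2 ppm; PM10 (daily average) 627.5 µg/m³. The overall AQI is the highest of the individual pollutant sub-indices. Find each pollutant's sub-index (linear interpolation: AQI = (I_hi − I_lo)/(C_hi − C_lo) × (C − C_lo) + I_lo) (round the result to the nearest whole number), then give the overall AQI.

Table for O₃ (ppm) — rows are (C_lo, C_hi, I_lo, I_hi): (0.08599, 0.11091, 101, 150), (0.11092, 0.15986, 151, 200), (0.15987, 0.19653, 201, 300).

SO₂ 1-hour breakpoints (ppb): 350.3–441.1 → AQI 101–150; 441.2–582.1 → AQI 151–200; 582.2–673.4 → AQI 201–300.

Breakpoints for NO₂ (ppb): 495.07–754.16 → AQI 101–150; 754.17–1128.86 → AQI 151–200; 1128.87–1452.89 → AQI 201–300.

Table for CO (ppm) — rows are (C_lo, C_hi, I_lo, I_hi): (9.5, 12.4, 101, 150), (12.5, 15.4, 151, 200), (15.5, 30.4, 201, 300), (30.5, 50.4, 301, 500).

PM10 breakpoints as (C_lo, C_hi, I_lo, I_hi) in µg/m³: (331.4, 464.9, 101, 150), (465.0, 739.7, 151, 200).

O₃: 0.10681 ∈ [0.08599, 0.11091] ↔ index [101, 150].
101 + (0.10681−0.08599)·(150−101)/(0.11091−0.08599) = 101 + 0.02082·49/0.02492 ≈ 141.94, so AQI = 142.
SO₂: 628.6 ∈ [582.2, 673.4] ↔ index [201, 300].
201 + (628.6−582.2)·(300−201)/(673.4−582.2) = 201 + 46.4·99/91.2 ≈ 251.37, so AQI = 251.
NO₂ 1450.23: bracket 1128.87–1452.89 → index 201–300; slope 99/324.02, offset 321.36.
AQI = 201 + 99/324.02·321.36 ≈ 299.19 ⇒ 299.
CO 11.2: bracket 9.5–12.4 → index 101–150; slope 49/2.9, offset 1.7.
AQI = 101 + 49/2.9·1.7 ≈ 129.72 ⇒ 130.
PM10: row 465.0–739.7 (AQI 151–200). (200−151)·(627.5−465.0)/(739.7−465.0) + 151 = 49·162.5/274.7 + 151 ≈ 179.99 → 180.
Sub-indices: O₃→142, SO₂→251, NO₂→299, CO→130, PM10→180. Overall AQI = max = 299; dominant pollutant is NO₂.

299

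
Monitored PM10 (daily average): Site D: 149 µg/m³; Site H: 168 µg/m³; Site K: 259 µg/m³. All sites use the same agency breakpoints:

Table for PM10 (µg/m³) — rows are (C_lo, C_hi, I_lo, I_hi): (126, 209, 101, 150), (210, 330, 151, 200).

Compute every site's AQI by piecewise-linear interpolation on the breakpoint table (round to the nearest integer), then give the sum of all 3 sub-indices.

412

Site D: 149 ∈ [126, 209] ↔ index [101, 150].
101 + (149−126)·(150−101)/(209−126) = 101 + 23·49/83 ≈ 114.58, so AQI = 115.
Site H: 168 ∈ [126, 209] ↔ index [101, 150].
101 + (168−126)·(150−101)/(209−126) = 101 + 42·49/83 ≈ 125.80, so AQI = 126.
Site K: 259 lies in 210–330, so I_lo=151, I_hi=200, C_lo=210, C_hi=330.
(200−151)/(330−210) × (259−210) + 151 = 49/120 × 49 + 151 ≈ 171.01 → 171.
AQIs: Site D=115, Site H=126, Site K=171. Sum = 115 + 126 + 171 = 412.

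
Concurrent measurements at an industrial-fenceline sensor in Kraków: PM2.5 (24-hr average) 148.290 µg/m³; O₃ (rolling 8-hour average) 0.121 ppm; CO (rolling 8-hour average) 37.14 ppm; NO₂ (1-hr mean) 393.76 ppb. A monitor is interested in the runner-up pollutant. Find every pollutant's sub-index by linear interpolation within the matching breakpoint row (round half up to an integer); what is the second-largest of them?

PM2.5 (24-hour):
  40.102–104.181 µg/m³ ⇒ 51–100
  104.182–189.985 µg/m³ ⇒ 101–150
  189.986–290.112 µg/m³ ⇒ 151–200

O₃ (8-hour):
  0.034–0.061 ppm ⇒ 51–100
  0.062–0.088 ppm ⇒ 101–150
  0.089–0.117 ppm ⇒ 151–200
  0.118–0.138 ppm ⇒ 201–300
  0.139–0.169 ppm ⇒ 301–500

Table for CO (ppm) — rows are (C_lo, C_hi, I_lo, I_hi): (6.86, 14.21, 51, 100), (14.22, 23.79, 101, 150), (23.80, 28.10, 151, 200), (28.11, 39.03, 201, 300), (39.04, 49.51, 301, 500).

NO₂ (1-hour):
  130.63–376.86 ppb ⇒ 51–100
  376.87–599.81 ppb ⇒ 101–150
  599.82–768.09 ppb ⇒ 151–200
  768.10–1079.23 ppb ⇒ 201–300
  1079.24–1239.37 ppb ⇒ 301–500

PM2.5 148.290: bracket 104.182–189.985 → index 101–150; slope 49/85.803, offset 44.108.
AQI = 101 + 49/85.803·44.108 ≈ 126.19 ⇒ 126.
O₃ 0.121: bracket 0.118–0.138 → index 201–300; slope 99/0.020, offset 0.003.
AQI = 201 + 99/0.020·0.003 ≈ 215.85 ⇒ 216.
CO: 37.14 ∈ [28.11, 39.03] ↔ index [201, 300].
201 + (37.14−28.11)·(300−201)/(39.03−28.11) = 201 + 9.03·99/10.92 ≈ 282.87, so AQI = 283.
NO₂: 393.76 lies in 376.87–599.81, so I_lo=101, I_hi=150, C_lo=376.87, C_hi=599.81.
(150−101)/(599.81−376.87) × (393.76−376.87) + 101 = 49/222.94 × 16.89 + 101 ≈ 104.71 → 105.
Sub-indices: PM2.5→126, O₃→216, CO→283, NO₂→105. Ranked high→low: 283, 216, 126, 105. Second-highest sub-index = 216.

216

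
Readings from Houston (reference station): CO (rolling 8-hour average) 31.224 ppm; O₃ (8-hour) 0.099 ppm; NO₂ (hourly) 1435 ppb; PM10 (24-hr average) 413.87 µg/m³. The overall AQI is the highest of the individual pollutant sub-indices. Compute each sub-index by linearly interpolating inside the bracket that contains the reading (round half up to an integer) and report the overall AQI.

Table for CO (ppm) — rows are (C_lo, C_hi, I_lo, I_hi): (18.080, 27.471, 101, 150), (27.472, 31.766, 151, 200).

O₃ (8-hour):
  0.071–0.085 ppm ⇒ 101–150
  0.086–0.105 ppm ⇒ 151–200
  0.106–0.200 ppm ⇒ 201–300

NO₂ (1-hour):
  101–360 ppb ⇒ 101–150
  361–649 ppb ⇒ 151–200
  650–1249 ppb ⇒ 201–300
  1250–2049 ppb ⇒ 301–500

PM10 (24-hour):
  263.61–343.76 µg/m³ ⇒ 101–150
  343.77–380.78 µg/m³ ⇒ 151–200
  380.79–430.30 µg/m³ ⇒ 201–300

CO 31.224: bracket 27.472–31.766 → index 151–200; slope 49/4.294, offset 3.752.
AQI = 151 + 49/4.294·3.752 ≈ 193.82 ⇒ 194.
O₃: row 0.086–0.105 (AQI 151–200). (200−151)·(0.099−0.086)/(0.105−0.086) + 151 = 49·0.013/0.019 + 151 ≈ 184.53 → 185.
NO₂ 1435: bracket 1250–2049 → index 301–500; slope 199/799, offset 185.
AQI = 301 + 199/799·185 ≈ 347.08 ⇒ 347.
PM10: 413.87 ∈ [380.79, 430.30] ↔ index [201, 300].
201 + (413.87−380.79)·(300−201)/(430.30−380.79) = 201 + 33.08·99/49.51 ≈ 267.15, so AQI = 267.
Sub-indices: CO→194, O₃→185, NO₂→347, PM10→267. Overall AQI = max = 347; dominant pollutant is NO₂.
AQI 347: Hazardous.

347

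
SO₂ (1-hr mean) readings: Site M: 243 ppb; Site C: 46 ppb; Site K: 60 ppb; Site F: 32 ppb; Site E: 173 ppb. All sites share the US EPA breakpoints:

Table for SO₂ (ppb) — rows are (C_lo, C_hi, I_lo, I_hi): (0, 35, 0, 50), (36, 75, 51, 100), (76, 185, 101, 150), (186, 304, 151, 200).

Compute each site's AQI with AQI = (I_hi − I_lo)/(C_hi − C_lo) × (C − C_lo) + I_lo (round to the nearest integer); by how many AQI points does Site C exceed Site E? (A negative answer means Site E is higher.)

-81

Site M: 243 ∈ [186, 304] ↔ index [151, 200].
151 + (243−186)·(200−151)/(304−186) = 151 + 57·49/118 ≈ 174.67, so AQI = 175.
Site C 46: bracket 36–75 → index 51–100; slope 49/39, offset 10.
AQI = 51 + 49/39·10 ≈ 63.56 ⇒ 64.
Site K 60: bracket 36–75 → index 51–100; slope 49/39, offset 24.
AQI = 51 + 49/39·24 ≈ 81.15 ⇒ 81.
Site F: row 0–35 (AQI 0–50). (50−0)·(32−0)/(35−0) + 0 = 50·32/35 + 0 ≈ 45.71 → 46.
Site E 173: bracket 76–185 → index 101–150; slope 49/109, offset 97.
AQI = 101 + 49/109·97 ≈ 144.61 ⇒ 145.
AQIs: Site M=175, Site C=64, Site K=81, Site F=46, Site E=145. Site C (64) − Site E (145) = -81.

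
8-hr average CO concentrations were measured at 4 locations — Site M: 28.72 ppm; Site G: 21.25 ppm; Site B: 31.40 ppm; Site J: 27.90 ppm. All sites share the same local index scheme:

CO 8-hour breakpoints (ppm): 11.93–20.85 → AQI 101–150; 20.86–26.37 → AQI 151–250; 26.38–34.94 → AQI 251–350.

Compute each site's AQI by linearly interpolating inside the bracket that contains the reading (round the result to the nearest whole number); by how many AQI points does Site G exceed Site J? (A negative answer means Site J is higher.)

-111

Site M: 28.72 lies in 26.38–34.94, so I_lo=251, I_hi=350, C_lo=26.38, C_hi=34.94.
(350−251)/(34.94−26.38) × (28.72−26.38) + 251 = 99/8.56 × 2.34 + 251 ≈ 278.06 → 278.
Site G: row 20.86–26.37 (AQI 151–250). (250−151)·(21.25−20.86)/(26.37−20.86) + 151 = 99·0.39/5.51 + 151 ≈ 158.01 → 158.
Site B 31.40: bracket 26.38–34.94 → index 251–350; slope 99/8.56, offset 5.02.
AQI = 251 + 99/8.56·5.02 ≈ 309.06 ⇒ 309.
Site J: 27.90 ∈ [26.38, 34.94] ↔ index [251, 350].
251 + (27.90−26.38)·(350−251)/(34.94−26.38) = 251 + 1.52·99/8.56 ≈ 268.58, so AQI = 269.
AQIs: Site M=278, Site G=158, Site B=309, Site J=269. Site G (158) − Site J (269) = -111.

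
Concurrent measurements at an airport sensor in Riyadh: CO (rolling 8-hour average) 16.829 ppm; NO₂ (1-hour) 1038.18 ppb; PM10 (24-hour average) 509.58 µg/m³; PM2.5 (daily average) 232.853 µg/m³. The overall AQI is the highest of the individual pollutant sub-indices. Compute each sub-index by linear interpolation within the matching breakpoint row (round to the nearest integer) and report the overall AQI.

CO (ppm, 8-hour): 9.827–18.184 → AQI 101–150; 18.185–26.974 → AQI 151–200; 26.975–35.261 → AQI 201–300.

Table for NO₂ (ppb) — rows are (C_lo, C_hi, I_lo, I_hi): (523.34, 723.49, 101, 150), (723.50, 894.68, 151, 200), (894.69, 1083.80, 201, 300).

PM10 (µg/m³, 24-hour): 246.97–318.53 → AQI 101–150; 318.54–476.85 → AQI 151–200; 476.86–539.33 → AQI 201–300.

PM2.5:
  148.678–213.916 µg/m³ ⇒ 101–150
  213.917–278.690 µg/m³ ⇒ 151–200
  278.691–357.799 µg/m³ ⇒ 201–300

CO: row 9.827–18.184 (AQI 101–150). (150−101)·(16.829−9.827)/(18.184−9.827) + 101 = 49·7.002/8.357 + 101 ≈ 142.06 → 142.
NO₂ 1038.18: bracket 894.69–1083.80 → index 201–300; slope 99/189.11, offset 143.49.
AQI = 201 + 99/189.11·143.49 ≈ 276.12 ⇒ 276.
PM10: 509.58 lies in 476.86–539.33, so I_lo=201, I_hi=300, C_lo=476.86, C_hi=539.33.
(300−201)/(539.33−476.86) × (509.58−476.86) + 201 = 99/62.47 × 32.72 + 201 ≈ 252.85 → 253.
PM2.5 232.853: bracket 213.917–278.690 → index 151–200; slope 49/64.773, offset 18.936.
AQI = 151 + 49/64.773·18.936 ≈ 165.32 ⇒ 165.
Sub-indices: CO→142, NO₂→276, PM10→253, PM2.5→165. Overall AQI = max = 276; dominant pollutant is NO₂.

276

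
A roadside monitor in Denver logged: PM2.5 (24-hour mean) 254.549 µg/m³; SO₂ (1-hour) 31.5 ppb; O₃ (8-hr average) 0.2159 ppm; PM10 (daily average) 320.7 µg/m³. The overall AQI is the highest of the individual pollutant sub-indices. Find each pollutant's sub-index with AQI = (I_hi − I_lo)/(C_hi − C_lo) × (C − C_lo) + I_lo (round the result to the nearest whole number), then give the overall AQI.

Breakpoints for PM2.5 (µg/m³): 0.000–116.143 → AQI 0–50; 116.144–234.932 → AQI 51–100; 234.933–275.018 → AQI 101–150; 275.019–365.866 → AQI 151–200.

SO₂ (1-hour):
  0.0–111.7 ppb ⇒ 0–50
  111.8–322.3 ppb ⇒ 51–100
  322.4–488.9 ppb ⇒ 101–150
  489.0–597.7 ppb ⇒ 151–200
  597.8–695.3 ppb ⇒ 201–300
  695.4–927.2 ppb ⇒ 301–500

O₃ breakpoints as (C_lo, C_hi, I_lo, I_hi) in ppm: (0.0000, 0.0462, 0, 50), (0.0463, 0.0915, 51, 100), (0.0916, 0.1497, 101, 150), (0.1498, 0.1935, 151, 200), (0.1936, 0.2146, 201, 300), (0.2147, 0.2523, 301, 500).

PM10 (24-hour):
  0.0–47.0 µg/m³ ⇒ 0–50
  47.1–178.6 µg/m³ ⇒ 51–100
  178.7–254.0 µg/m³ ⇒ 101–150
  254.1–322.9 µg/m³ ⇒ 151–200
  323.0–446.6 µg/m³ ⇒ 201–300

PM2.5: 254.549 lies in 234.933–275.018, so I_lo=101, I_hi=150, C_lo=234.933, C_hi=275.018.
(150−101)/(275.018−234.933) × (254.549−234.933) + 101 = 49/40.085 × 19.616 + 101 ≈ 124.98 → 125.
SO₂: row 0.0–111.7 (AQI 0–50). (50−0)·(31.5−0.0)/(111.7−0.0) + 0 = 50·31.5/111.7 + 0 ≈ 14.10 → 14.
O₃: row 0.2147–0.2523 (AQI 301–500). (500−301)·(0.2159−0.2147)/(0.2523−0.2147) + 301 = 199·0.0012/0.0376 + 301 ≈ 307.35 → 307.
PM10 320.7: bracket 254.1–322.9 → index 151–200; slope 49/68.8, offset 66.6.
AQI = 151 + 49/68.8·66.6 ≈ 198.43 ⇒ 198.
Sub-indices: PM2.5→125, SO₂→14, O₃→307, PM10→198. Overall AQI = max = 307; dominant pollutant is O₃.

307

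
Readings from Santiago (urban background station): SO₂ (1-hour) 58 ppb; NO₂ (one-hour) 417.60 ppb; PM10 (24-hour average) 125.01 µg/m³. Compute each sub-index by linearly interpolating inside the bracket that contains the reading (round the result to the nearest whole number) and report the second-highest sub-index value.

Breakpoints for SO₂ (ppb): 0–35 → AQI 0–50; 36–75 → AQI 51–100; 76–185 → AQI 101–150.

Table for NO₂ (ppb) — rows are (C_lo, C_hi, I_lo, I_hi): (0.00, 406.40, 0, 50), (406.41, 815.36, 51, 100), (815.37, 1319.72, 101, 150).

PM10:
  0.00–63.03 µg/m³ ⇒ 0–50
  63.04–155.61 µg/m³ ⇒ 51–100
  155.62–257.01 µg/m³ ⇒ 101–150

SO₂: 58 ∈ [36, 75] ↔ index [51, 100].
51 + (58−36)·(100−51)/(75−36) = 51 + 22·49/39 ≈ 78.64, so AQI = 79.
NO₂ 417.60: bracket 406.41–815.36 → index 51–100; slope 49/408.95, offset 11.19.
AQI = 51 + 49/408.95·11.19 ≈ 52.34 ⇒ 52.
PM10: 125.01 lies in 63.04–155.61, so I_lo=51, I_hi=100, C_lo=63.04, C_hi=155.61.
(100−51)/(155.61−63.04) × (125.01−63.04) + 51 = 49/92.57 × 61.97 + 51 ≈ 83.80 → 84.
Sub-indices: SO₂→79, NO₂→52, PM10→84. Ranked high→low: 84, 79, 52. Second-highest sub-index = 79.

79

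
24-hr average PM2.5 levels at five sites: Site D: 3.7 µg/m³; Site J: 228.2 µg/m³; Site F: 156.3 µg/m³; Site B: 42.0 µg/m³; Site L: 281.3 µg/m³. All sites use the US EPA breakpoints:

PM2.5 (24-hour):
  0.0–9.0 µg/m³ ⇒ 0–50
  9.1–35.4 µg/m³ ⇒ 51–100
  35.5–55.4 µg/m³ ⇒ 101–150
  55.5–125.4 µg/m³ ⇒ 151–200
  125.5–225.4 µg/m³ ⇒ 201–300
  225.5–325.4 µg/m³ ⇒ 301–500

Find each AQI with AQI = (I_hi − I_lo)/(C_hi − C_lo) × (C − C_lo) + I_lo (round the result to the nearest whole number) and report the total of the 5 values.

Site D: 3.7 lies in 0.0–9.0, so I_lo=0, I_hi=50, C_lo=0.0, C_hi=9.0.
(50−0)/(9.0−0.0) × (3.7−0.0) + 0 = 50/9.0 × 3.7 + 0 ≈ 20.56 → 21.
Site J: row 225.5–325.4 (AQI 301–500). (500−301)·(228.2−225.5)/(325.4−225.5) + 301 = 199·2.7/99.9 + 301 ≈ 306.38 → 306.
Site F: 156.3 lies in 125.5–225.4, so I_lo=201, I_hi=300, C_lo=125.5, C_hi=225.4.
(300−201)/(225.4−125.5) × (156.3−125.5) + 201 = 99/99.9 × 30.8 + 201 ≈ 231.52 → 232.
Site B: 42.0 lies in 35.5–55.4, so I_lo=101, I_hi=150, C_lo=35.5, C_hi=55.4.
(150−101)/(55.4−35.5) × (42.0−35.5) + 101 = 49/19.9 × 6.5 + 101 ≈ 117.01 → 117.
Site L: row 225.5–325.4 (AQI 301–500). (500−301)·(281.3−225.5)/(325.4−225.5) + 301 = 199·55.8/99.9 + 301 ≈ 412.15 → 412.
AQIs: Site D=21, Site J=306, Site F=232, Site B=117, Site L=412. Sum = 21 + 306 + 232 + 117 + 412 = 1088.

1088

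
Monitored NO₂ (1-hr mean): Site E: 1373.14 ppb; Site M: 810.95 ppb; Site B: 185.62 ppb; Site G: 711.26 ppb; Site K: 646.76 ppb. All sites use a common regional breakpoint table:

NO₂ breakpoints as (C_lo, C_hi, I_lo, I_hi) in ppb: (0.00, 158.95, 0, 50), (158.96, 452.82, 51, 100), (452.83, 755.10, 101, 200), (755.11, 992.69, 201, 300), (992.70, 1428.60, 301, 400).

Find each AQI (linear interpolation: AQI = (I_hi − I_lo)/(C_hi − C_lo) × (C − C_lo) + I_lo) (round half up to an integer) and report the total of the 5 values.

Site E 1373.14: bracket 992.70–1428.60 → index 301–400; slope 99/435.90, offset 380.44.
AQI = 301 + 99/435.90·380.44 ≈ 387.40 ⇒ 387.
Site M 810.95: bracket 755.11–992.69 → index 201–300; slope 99/237.58, offset 55.84.
AQI = 201 + 99/237.58·55.84 ≈ 224.27 ⇒ 224.
Site B 185.62: bracket 158.96–452.82 → index 51–100; slope 49/293.86, offset 26.66.
AQI = 51 + 49/293.86·26.66 ≈ 55.45 ⇒ 55.
Site G: row 452.83–755.10 (AQI 101–200). (200−101)·(711.26−452.83)/(755.10−452.83) + 101 = 99·258.43/302.27 + 101 ≈ 185.64 → 186.
Site K: 646.76 ∈ [452.83, 755.10] ↔ index [101, 200].
101 + (646.76−452.83)·(200−101)/(755.10−452.83) = 101 + 193.93·99/302.27 ≈ 164.52, so AQI = 165.
AQIs: Site E=387, Site M=224, Site B=55, Site G=186, Site K=165. Sum = 387 + 224 + 55 + 186 + 165 = 1017.

1017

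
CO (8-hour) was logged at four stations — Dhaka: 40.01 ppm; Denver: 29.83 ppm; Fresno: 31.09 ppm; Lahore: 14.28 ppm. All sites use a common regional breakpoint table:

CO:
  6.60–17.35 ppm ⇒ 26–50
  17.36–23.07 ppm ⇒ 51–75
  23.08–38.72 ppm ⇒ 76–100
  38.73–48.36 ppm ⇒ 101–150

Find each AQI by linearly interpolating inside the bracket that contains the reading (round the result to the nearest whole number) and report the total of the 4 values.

325

Dhaka: row 38.73–48.36 (AQI 101–150). (150−101)·(40.01−38.73)/(48.36−38.73) + 101 = 49·1.28/9.63 + 101 ≈ 107.51 → 108.
Denver: 29.83 ∈ [23.08, 38.72] ↔ index [76, 100].
76 + (29.83−23.08)·(100−76)/(38.72−23.08) = 76 + 6.75·24/15.64 ≈ 86.36, so AQI = 86.
Fresno 31.09: bracket 23.08–38.72 → index 76–100; slope 24/15.64, offset 8.01.
AQI = 76 + 24/15.64·8.01 ≈ 88.29 ⇒ 88.
Lahore: 14.28 ∈ [6.60, 17.35] ↔ index [26, 50].
26 + (14.28−6.60)·(50−26)/(17.35−6.60) = 26 + 7.68·24/10.75 ≈ 43.15, so AQI = 43.
AQIs: Dhaka=108, Denver=86, Fresno=88, Lahore=43. Sum = 108 + 86 + 88 + 43 = 325.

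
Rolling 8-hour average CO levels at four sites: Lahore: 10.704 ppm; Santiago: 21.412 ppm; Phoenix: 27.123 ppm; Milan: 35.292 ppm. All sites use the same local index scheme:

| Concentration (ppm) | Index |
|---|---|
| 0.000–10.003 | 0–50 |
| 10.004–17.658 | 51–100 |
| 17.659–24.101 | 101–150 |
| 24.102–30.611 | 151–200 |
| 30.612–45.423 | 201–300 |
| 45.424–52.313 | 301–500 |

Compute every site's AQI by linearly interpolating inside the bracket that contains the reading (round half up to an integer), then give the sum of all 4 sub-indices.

Lahore: 10.704 ∈ [10.004, 17.658] ↔ index [51, 100].
51 + (10.704−10.004)·(100−51)/(17.658−10.004) = 51 + 0.700·49/7.654 ≈ 55.48, so AQI = 55.
Santiago 21.412: bracket 17.659–24.101 → index 101–150; slope 49/6.442, offset 3.753.
AQI = 101 + 49/6.442·3.753 ≈ 129.55 ⇒ 130.
Phoenix: row 24.102–30.611 (AQI 151–200). (200−151)·(27.123−24.102)/(30.611−24.102) + 151 = 49·3.021/6.509 + 151 ≈ 173.74 → 174.
Milan: 35.292 lies in 30.612–45.423, so I_lo=201, I_hi=300, C_lo=30.612, C_hi=45.423.
(300−201)/(45.423−30.612) × (35.292−30.612) + 201 = 99/14.811 × 4.680 + 201 ≈ 232.28 → 232.
AQIs: Lahore=55, Santiago=130, Phoenix=174, Milan=232. Sum = 55 + 130 + 174 + 232 = 591.

591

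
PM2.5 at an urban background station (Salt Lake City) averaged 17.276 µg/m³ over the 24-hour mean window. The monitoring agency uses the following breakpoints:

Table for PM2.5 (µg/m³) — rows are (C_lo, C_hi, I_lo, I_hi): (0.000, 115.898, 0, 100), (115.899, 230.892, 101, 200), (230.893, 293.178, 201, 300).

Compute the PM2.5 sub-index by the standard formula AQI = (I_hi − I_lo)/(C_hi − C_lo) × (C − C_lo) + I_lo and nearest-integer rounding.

15

PM2.5: 17.276 ∈ [0.000, 115.898] ↔ index [0, 100].
0 + (17.276−0.000)·(100−0)/(115.898−0.000) = 0 + 17.276·100/115.898 ≈ 14.91, so AQI = 15.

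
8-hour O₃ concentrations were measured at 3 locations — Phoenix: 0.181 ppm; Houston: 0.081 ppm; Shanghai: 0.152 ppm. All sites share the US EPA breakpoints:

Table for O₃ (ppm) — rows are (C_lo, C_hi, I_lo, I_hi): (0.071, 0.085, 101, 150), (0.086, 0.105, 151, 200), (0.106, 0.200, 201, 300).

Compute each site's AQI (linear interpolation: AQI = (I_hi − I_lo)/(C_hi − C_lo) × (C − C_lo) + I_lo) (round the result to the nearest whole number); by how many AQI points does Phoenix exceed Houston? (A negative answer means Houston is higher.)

144

Phoenix: 0.181 ∈ [0.106, 0.200] ↔ index [201, 300].
201 + (0.181−0.106)·(300−201)/(0.200−0.106) = 201 + 0.075·99/0.094 ≈ 279.99, so AQI = 280.
Houston: 0.081 lies in 0.071–0.085, so I_lo=101, I_hi=150, C_lo=0.071, C_hi=0.085.
(150−101)/(0.085−0.071) × (0.081−0.071) + 101 = 49/0.014 × 0.010 + 101 ≈ 136.00 → 136.
Shanghai: 0.152 ∈ [0.106, 0.200] ↔ index [201, 300].
201 + (0.152−0.106)·(300−201)/(0.200−0.106) = 201 + 0.046·99/0.094 ≈ 249.45, so AQI = 249.
AQIs: Phoenix=280, Houston=136, Shanghai=249. Phoenix (280) − Houston (136) = 144.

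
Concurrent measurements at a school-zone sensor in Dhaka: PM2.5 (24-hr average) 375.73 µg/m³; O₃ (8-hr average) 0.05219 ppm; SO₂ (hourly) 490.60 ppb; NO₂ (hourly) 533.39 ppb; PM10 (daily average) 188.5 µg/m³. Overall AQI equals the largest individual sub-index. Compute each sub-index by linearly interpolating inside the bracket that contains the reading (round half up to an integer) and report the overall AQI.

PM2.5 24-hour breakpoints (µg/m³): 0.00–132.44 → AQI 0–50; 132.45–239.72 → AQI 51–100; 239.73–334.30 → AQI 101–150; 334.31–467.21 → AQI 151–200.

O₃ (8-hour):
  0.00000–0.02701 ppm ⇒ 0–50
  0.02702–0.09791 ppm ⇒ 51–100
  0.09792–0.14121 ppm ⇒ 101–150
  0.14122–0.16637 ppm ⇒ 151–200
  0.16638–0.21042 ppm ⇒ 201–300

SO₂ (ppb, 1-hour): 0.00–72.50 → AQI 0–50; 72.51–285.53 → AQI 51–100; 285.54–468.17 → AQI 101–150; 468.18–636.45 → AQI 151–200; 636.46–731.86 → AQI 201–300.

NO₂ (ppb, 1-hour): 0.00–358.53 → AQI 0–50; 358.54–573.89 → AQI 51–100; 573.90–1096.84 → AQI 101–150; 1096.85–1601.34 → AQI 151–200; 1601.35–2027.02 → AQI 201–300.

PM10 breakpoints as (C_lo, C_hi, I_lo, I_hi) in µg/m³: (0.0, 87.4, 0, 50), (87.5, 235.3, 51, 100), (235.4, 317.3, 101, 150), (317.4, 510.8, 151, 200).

PM2.5: 375.73 lies in 334.31–467.21, so I_lo=151, I_hi=200, C_lo=334.31, C_hi=467.21.
(200−151)/(467.21−334.31) × (375.73−334.31) + 151 = 49/132.90 × 41.42 + 151 ≈ 166.27 → 166.
O₃: 0.05219 lies in 0.02702–0.09791, so I_lo=51, I_hi=100, C_lo=0.02702, C_hi=0.09791.
(100−51)/(0.09791−0.02702) × (0.05219−0.02702) + 51 = 49/0.07089 × 0.02517 + 51 ≈ 68.40 → 68.
SO₂ 490.60: bracket 468.18–636.45 → index 151–200; slope 49/168.27, offset 22.42.
AQI = 151 + 49/168.27·22.42 ≈ 157.53 ⇒ 158.
NO₂: 533.39 lies in 358.54–573.89, so I_lo=51, I_hi=100, C_lo=358.54, C_hi=573.89.
(100−51)/(573.89−358.54) × (533.39−358.54) + 51 = 49/215.35 × 174.85 + 51 ≈ 90.78 → 91.
PM10: 188.5 lies in 87.5–235.3, so I_lo=51, I_hi=100, C_lo=87.5, C_hi=235.3.
(100−51)/(235.3−87.5) × (188.5−87.5) + 51 = 49/147.8 × 101.0 + 51 ≈ 84.48 → 84.
Sub-indices: PM2.5→166, O₃→68, SO₂→158, NO₂→91, PM10→84. Overall AQI = max = 166; dominant pollutant is PM2.5.
AQI 166: Unhealthy.

166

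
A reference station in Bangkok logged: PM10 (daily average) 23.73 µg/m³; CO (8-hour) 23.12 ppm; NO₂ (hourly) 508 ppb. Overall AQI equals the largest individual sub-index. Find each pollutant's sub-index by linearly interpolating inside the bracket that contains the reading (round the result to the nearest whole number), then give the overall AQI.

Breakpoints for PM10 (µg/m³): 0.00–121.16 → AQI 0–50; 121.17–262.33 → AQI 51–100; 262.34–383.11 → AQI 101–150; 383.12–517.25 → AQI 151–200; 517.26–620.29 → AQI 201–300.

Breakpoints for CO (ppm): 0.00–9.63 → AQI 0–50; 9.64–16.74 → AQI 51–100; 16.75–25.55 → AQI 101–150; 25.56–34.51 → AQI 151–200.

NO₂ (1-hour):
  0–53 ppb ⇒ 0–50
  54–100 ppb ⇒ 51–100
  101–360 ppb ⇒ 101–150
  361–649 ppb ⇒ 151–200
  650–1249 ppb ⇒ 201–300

PM10: 23.73 lies in 0.00–121.16, so I_lo=0, I_hi=50, C_lo=0.00, C_hi=121.16.
(50−0)/(121.16−0.00) × (23.73−0.00) + 0 = 50/121.16 × 23.73 + 0 ≈ 9.79 → 10.
CO: 23.12 ∈ [16.75, 25.55] ↔ index [101, 150].
101 + (23.12−16.75)·(150−101)/(25.55−16.75) = 101 + 6.37·49/8.80 ≈ 136.47, so AQI = 136.
NO₂ 508: bracket 361–649 → index 151–200; slope 49/288, offset 147.
AQI = 151 + 49/288·147 ≈ 176.01 ⇒ 176.
Sub-indices: PM10→10, CO→136, NO₂→176. Overall AQI = max = 176; dominant pollutant is NO₂.

176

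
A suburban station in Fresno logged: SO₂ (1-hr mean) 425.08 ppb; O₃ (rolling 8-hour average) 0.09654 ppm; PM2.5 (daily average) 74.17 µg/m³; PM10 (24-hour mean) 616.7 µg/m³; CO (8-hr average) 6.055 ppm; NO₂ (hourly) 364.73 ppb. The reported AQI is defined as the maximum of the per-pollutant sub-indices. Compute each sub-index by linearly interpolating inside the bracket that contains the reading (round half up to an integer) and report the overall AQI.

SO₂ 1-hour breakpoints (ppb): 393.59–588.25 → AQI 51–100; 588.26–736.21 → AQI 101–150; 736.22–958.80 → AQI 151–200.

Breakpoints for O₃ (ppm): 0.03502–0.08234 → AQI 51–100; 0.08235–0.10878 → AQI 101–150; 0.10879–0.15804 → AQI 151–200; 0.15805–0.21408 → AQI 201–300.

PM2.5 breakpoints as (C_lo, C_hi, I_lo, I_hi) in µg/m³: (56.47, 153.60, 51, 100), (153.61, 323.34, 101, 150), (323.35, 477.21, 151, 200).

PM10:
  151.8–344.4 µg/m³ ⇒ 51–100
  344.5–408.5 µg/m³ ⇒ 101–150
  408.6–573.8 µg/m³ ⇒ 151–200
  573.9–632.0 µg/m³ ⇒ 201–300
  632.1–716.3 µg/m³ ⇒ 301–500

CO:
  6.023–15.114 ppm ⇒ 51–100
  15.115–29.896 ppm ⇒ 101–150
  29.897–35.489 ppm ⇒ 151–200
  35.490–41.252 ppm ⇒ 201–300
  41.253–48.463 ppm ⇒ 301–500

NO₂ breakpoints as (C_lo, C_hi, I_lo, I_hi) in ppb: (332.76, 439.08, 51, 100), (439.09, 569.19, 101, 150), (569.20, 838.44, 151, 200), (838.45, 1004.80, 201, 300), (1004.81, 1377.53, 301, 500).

SO₂: row 393.59–588.25 (AQI 51–100). (100−51)·(425.08−393.59)/(588.25−393.59) + 51 = 49·31.49/194.66 + 51 ≈ 58.93 → 59.
O₃ 0.09654: bracket 0.08235–0.10878 → index 101–150; slope 49/0.02643, offset 0.01419.
AQI = 101 + 49/0.02643·0.01419 ≈ 127.31 ⇒ 127.
PM2.5: row 56.47–153.60 (AQI 51–100). (100−51)·(74.17−56.47)/(153.60−56.47) + 51 = 49·17.70/97.13 + 51 ≈ 59.93 → 60.
PM10: 616.7 lies in 573.9–632.0, so I_lo=201, I_hi=300, C_lo=573.9, C_hi=632.0.
(300−201)/(632.0−573.9) × (616.7−573.9) + 201 = 99/58.1 × 42.8 + 201 ≈ 273.93 → 274.
CO: 6.055 lies in 6.023–15.114, so I_lo=51, I_hi=100, C_lo=6.023, C_hi=15.114.
(100−51)/(15.114−6.023) × (6.055−6.023) + 51 = 49/9.091 × 0.032 + 51 ≈ 51.17 → 51.
NO₂: 364.73 lies in 332.76–439.08, so I_lo=51, I_hi=100, C_lo=332.76, C_hi=439.08.
(100−51)/(439.08−332.76) × (364.73−332.76) + 51 = 49/106.32 × 31.97 + 51 ≈ 65.73 → 66.
Sub-indices: SO₂→59, O₃→127, PM2.5→60, PM10→274, CO→51, NO₂→66. Overall AQI = max = 274; dominant pollutant is PM10.

274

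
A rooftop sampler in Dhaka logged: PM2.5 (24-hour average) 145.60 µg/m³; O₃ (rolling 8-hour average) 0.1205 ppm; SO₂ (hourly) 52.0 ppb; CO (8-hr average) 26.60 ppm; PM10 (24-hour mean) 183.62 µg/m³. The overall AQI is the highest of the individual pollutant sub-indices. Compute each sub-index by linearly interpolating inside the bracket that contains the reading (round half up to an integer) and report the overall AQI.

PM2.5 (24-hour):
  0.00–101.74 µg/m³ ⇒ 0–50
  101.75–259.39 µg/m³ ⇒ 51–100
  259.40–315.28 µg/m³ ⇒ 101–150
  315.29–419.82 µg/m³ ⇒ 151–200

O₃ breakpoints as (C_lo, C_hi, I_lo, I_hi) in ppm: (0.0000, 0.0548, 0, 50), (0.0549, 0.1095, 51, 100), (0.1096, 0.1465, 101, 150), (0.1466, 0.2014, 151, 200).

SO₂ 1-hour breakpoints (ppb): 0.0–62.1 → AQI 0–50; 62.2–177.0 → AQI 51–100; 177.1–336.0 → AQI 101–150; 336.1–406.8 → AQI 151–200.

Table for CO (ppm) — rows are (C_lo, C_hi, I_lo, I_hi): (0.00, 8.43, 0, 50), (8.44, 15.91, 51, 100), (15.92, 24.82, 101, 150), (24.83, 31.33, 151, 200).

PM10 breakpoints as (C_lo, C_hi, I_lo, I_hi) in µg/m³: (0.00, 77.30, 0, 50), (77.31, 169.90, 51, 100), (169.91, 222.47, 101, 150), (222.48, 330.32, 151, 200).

164

PM2.5: 145.60 ∈ [101.75, 259.39] ↔ index [51, 100].
51 + (145.60−101.75)·(100−51)/(259.39−101.75) = 51 + 43.85·49/157.64 ≈ 64.63, so AQI = 65.
O₃: row 0.1096–0.1465 (AQI 101–150). (150−101)·(0.1205−0.1096)/(0.1465−0.1096) + 101 = 49·0.0109/0.0369 + 101 ≈ 115.47 → 115.
SO₂: 52.0 lies in 0.0–62.1, so I_lo=0, I_hi=50, C_lo=0.0, C_hi=62.1.
(50−0)/(62.1−0.0) × (52.0−0.0) + 0 = 50/62.1 × 52.0 + 0 ≈ 41.87 → 42.
CO: row 24.83–31.33 (AQI 151–200). (200−151)·(26.60−24.83)/(31.33−24.83) + 151 = 49·1.77/6.50 + 151 ≈ 164.34 → 164.
PM10: 183.62 lies in 169.91–222.47, so I_lo=101, I_hi=150, C_lo=169.91, C_hi=222.47.
(150−101)/(222.47−169.91) × (183.62−169.91) + 101 = 49/52.56 × 13.71 + 101 ≈ 113.78 → 114.
Sub-indices: PM2.5→65, O₃→115, SO₂→42, CO→164, PM10→114. Overall AQI = max = 164; dominant pollutant is CO.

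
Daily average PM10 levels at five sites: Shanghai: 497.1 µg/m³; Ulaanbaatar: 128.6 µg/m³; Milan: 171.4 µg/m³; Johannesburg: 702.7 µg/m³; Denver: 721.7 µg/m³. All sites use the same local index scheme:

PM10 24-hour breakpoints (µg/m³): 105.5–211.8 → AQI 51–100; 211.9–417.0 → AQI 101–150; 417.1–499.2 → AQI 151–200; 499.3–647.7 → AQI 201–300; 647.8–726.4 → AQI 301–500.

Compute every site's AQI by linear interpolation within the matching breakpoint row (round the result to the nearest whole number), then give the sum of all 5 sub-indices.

Shanghai: row 417.1–499.2 (AQI 151–200). (200−151)·(497.1−417.1)/(499.2−417.1) + 151 = 49·80.0/82.1 + 151 ≈ 198.75 → 199.
Ulaanbaatar: 128.6 lies in 105.5–211.8, so I_lo=51, I_hi=100, C_lo=105.5, C_hi=211.8.
(100−51)/(211.8−105.5) × (128.6−105.5) + 51 = 49/106.3 × 23.1 + 51 ≈ 61.65 → 62.
Milan: 171.4 lies in 105.5–211.8, so I_lo=51, I_hi=100, C_lo=105.5, C_hi=211.8.
(100−51)/(211.8−105.5) × (171.4−105.5) + 51 = 49/106.3 × 65.9 + 51 ≈ 81.38 → 81.
Johannesburg: 702.7 ∈ [647.8, 726.4] ↔ index [301, 500].
301 + (702.7−647.8)·(500−301)/(726.4−647.8) = 301 + 54.9·199/78.6 ≈ 440.00, so AQI = 440.
Denver: row 647.8–726.4 (AQI 301–500). (500−301)·(721.7−647.8)/(726.4−647.8) + 301 = 199·73.9/78.6 + 301 ≈ 488.10 → 488.
AQIs: Shanghai=199, Ulaanbaatar=62, Milan=81, Johannesburg=440, Denver=488. Sum = 199 + 62 + 81 + 440 + 488 = 1270.

1270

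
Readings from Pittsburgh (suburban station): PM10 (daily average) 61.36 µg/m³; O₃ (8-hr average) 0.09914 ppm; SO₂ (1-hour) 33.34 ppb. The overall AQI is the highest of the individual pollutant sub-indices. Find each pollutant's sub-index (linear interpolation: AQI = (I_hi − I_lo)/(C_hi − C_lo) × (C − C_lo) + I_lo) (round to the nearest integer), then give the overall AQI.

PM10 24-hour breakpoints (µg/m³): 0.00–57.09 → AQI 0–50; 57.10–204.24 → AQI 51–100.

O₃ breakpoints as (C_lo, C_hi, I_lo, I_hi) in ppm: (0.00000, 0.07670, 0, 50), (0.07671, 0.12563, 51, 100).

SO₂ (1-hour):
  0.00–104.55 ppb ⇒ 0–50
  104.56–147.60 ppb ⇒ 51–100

73

PM10: 61.36 lies in 57.10–204.24, so I_lo=51, I_hi=100, C_lo=57.10, C_hi=204.24.
(100−51)/(204.24−57.10) × (61.36−57.10) + 51 = 49/147.14 × 4.26 + 51 ≈ 52.42 → 52.
O₃ 0.09914: bracket 0.07671–0.12563 → index 51–100; slope 49/0.04892, offset 0.02243.
AQI = 51 + 49/0.04892·0.02243 ≈ 73.47 ⇒ 73.
SO₂: 33.34 lies in 0.00–104.55, so I_lo=0, I_hi=50, C_lo=0.00, C_hi=104.55.
(50−0)/(104.55−0.00) × (33.34−0.00) + 0 = 50/104.55 × 33.34 + 0 ≈ 15.94 → 16.
Sub-indices: PM10→52, O₃→73, SO₂→16. Overall AQI = max = 73; dominant pollutant is O₃.
AQI 73: Moderate.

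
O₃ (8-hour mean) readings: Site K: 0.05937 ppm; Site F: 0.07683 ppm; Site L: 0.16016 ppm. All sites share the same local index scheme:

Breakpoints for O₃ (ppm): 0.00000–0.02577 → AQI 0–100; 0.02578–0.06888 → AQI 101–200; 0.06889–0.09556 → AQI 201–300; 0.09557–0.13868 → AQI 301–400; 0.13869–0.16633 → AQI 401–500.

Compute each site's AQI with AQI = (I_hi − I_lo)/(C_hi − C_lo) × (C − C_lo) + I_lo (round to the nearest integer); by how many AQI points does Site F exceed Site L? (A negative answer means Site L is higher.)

Site K: row 0.02578–0.06888 (AQI 101–200). (200−101)·(0.05937−0.02578)/(0.06888−0.02578) + 101 = 99·0.03359/0.04310 + 101 ≈ 178.16 → 178.
Site F: 0.07683 lies in 0.06889–0.09556, so I_lo=201, I_hi=300, C_lo=0.06889, C_hi=0.09556.
(300−201)/(0.09556−0.06889) × (0.07683−0.06889) + 201 = 99/0.02667 × 0.00794 + 201 ≈ 230.47 → 230.
Site L: 0.16016 lies in 0.13869–0.16633, so I_lo=401, I_hi=500, C_lo=0.13869, C_hi=0.16633.
(500−401)/(0.16633−0.13869) × (0.16016−0.13869) + 401 = 99/0.02764 × 0.02147 + 401 ≈ 477.90 → 478.
AQIs: Site K=178, Site F=230, Site L=478. Site F (230) − Site L (478) = -248.

-248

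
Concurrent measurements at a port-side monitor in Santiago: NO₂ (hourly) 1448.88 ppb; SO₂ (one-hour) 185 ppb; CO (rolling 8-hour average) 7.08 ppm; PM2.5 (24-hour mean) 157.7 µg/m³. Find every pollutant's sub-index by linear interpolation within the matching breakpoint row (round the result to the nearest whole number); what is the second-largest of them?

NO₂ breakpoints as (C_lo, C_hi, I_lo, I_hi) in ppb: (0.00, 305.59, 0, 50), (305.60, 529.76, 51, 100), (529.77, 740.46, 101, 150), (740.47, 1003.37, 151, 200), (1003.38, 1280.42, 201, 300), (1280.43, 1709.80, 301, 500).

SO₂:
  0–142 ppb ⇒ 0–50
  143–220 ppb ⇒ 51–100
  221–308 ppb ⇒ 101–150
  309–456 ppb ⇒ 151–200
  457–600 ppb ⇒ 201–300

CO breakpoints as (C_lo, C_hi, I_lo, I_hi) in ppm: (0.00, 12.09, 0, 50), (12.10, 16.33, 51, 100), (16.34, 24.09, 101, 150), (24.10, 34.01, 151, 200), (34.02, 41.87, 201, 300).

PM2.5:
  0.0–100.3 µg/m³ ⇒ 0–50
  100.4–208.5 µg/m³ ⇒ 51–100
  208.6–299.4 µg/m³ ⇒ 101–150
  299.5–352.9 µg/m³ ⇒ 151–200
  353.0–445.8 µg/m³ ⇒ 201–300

78

NO₂: 1448.88 lies in 1280.43–1709.80, so I_lo=301, I_hi=500, C_lo=1280.43, C_hi=1709.80.
(500−301)/(1709.80−1280.43) × (1448.88−1280.43) + 301 = 199/429.37 × 168.45 + 301 ≈ 379.07 → 379.
SO₂ 185: bracket 143–220 → index 51–100; slope 49/77, offset 42.
AQI = 51 + 49/77·42 ≈ 77.73 ⇒ 78.
CO: 7.08 lies in 0.00–12.09, so I_lo=0, I_hi=50, C_lo=0.00, C_hi=12.09.
(50−0)/(12.09−0.00) × (7.08−0.00) + 0 = 50/12.09 × 7.08 + 0 ≈ 29.28 → 29.
PM2.5: 157.7 ∈ [100.4, 208.5] ↔ index [51, 100].
51 + (157.7−100.4)·(100−51)/(208.5−100.4) = 51 + 57.3·49/108.1 ≈ 76.97, so AQI = 77.
Sub-indices: NO₂→379, SO₂→78, CO→29, PM2.5→77. Ranked high→low: 379, 78, 77, 29. Second-highest sub-index = 78.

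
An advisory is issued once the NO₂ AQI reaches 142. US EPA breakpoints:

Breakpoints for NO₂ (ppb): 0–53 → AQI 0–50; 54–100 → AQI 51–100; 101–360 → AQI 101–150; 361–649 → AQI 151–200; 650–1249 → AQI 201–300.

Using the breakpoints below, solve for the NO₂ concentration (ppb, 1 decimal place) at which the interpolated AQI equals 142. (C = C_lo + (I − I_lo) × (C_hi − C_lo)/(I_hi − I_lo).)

317.7

AQI 142 lies in the 101–150 band, which corresponds to 101–360 ppb.
C = 101 + (142−101)×(360−101)/(150−101) = 101 + 41×259/49 ≈ 317.714 ppb → 317.7 ppb to 1 dp.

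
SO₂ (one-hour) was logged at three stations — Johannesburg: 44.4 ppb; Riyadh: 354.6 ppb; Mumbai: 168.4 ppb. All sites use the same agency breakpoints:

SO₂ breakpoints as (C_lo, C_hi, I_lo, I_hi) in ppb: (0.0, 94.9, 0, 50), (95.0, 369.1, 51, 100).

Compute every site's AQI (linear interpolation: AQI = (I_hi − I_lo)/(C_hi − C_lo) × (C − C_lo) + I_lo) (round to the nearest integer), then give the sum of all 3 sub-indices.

Johannesburg: 44.4 lies in 0.0–94.9, so I_lo=0, I_hi=50, C_lo=0.0, C_hi=94.9.
(50−0)/(94.9−0.0) × (44.4−0.0) + 0 = 50/94.9 × 44.4 + 0 ≈ 23.39 → 23.
Riyadh: 354.6 lies in 95.0–369.1, so I_lo=51, I_hi=100, C_lo=95.0, C_hi=369.1.
(100−51)/(369.1−95.0) × (354.6−95.0) + 51 = 49/274.1 × 259.6 + 51 ≈ 97.41 → 97.
Mumbai: 168.4 lies in 95.0–369.1, so I_lo=51, I_hi=100, C_lo=95.0, C_hi=369.1.
(100−51)/(369.1−95.0) × (168.4−95.0) + 51 = 49/274.1 × 73.4 + 51 ≈ 64.12 → 64.
AQIs: Johannesburg=23, Riyadh=97, Mumbai=64. Sum = 23 + 97 + 64 = 184.

184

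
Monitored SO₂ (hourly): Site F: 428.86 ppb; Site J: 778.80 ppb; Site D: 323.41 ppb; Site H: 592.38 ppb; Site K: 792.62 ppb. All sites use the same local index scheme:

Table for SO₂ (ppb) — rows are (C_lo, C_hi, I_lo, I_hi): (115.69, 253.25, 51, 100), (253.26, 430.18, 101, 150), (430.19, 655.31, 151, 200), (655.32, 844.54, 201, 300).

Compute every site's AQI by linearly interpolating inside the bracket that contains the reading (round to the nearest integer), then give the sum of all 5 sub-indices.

995

Site F: row 253.26–430.18 (AQI 101–150). (150−101)·(428.86−253.26)/(430.18−253.26) + 101 = 49·175.60/176.92 + 101 ≈ 149.63 → 150.
Site J: 778.80 ∈ [655.32, 844.54] ↔ index [201, 300].
201 + (778.80−655.32)·(300−201)/(844.54−655.32) = 201 + 123.48·99/189.22 ≈ 265.60, so AQI = 266.
Site D: 323.41 lies in 253.26–430.18, so I_lo=101, I_hi=150, C_lo=253.26, C_hi=430.18.
(150−101)/(430.18−253.26) × (323.41−253.26) + 101 = 49/176.92 × 70.15 + 101 ≈ 120.43 → 120.
Site H: row 430.19–655.31 (AQI 151–200). (200−151)·(592.38−430.19)/(655.31−430.19) + 151 = 49·162.19/225.12 + 151 ≈ 186.30 → 186.
Site K: 792.62 ∈ [655.32, 844.54] ↔ index [201, 300].
201 + (792.62−655.32)·(300−201)/(844.54−655.32) = 201 + 137.30·99/189.22 ≈ 272.84, so AQI = 273.
AQIs: Site F=150, Site J=266, Site D=120, Site H=186, Site K=273. Sum = 150 + 266 + 120 + 186 + 273 = 995.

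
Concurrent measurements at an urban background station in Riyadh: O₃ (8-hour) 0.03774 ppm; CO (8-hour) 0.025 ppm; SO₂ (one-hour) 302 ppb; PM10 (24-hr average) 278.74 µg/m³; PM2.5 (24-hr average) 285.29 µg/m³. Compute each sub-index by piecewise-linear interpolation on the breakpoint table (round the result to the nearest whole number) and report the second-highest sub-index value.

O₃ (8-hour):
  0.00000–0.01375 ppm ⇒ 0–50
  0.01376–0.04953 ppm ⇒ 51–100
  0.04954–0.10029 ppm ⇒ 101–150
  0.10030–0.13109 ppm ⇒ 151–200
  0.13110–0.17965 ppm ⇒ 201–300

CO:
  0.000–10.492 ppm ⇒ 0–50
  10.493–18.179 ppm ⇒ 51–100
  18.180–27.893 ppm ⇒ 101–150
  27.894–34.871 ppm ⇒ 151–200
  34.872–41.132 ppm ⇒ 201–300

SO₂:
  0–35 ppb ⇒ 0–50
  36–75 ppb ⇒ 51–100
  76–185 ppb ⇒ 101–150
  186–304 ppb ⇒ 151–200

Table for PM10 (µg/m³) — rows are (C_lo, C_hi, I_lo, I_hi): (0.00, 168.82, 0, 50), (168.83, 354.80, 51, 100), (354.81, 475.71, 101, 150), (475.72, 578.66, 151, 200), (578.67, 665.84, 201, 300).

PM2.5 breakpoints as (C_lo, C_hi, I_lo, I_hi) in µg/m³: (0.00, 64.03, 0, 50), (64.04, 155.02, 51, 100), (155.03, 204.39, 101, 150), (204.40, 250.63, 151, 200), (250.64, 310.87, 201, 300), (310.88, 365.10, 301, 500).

199

O₃: row 0.01376–0.04953 (AQI 51–100). (100−51)·(0.03774−0.01376)/(0.04953−0.01376) + 51 = 49·0.02398/0.03577 + 51 ≈ 83.85 → 84.
CO 0.025: bracket 0.000–10.492 → index 0–50; slope 50/10.492, offset 0.025.
AQI = 0 + 50/10.492·0.025 ≈ 0.12 ⇒ 0.
SO₂: 302 lies in 186–304, so I_lo=151, I_hi=200, C_lo=186, C_hi=304.
(200−151)/(304−186) × (302−186) + 151 = 49/118 × 116 + 151 ≈ 199.17 → 199.
PM10: 278.74 lies in 168.83–354.80, so I_lo=51, I_hi=100, C_lo=168.83, C_hi=354.80.
(100−51)/(354.80−168.83) × (278.74−168.83) + 51 = 49/185.97 × 109.91 + 51 ≈ 79.96 → 80.
PM2.5: 285.29 lies in 250.64–310.87, so I_lo=201, I_hi=300, C_lo=250.64, C_hi=310.87.
(300−201)/(310.87−250.64) × (285.29−250.64) + 201 = 99/60.23 × 34.65 + 201 ≈ 257.95 → 258.
Sub-indices: O₃→84, CO→0, SO₂→199, PM10→80, PM2.5→258. Ranked high→low: 258, 199, 84, 80, 0. Second-highest sub-index = 199.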